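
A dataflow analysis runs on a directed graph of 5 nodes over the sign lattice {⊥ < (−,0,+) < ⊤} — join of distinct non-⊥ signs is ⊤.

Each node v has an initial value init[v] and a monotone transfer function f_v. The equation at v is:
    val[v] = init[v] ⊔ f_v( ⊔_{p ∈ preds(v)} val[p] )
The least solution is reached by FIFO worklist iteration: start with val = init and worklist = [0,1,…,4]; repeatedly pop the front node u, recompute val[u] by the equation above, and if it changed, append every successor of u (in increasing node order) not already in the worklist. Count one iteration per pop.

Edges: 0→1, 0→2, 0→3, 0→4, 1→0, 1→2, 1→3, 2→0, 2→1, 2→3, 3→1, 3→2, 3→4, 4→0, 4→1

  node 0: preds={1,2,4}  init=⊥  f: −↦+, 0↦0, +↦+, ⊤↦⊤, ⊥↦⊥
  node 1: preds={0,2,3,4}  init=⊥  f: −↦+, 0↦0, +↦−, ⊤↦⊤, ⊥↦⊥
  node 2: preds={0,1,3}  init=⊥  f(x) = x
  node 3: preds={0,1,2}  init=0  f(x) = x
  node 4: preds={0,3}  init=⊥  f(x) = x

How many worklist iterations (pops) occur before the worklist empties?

Trace (10 dequeues):
  [1] u=0 | in ⊥ | out ⊥ | ==
  [2] u=1 | in 0 | out 0 | prev ⊥ | push {0}
  [3] u=2 | in 0 | out 0 | prev ⊥ | push {1}
  [4] u=3 | in 0 | out 0 | ==
  [5] u=4 | in 0 | out 0 | prev ⊥ | push {}
  [6] u=0 | in 0 | out 0 | prev ⊥ | push {2,3,4}
  [7] u=1 | in 0 | out 0 | ==
  [8] u=2 | in 0 | out 0 | ==
  [9] u=3 | in 0 | out 0 | ==
  [10] u=4 | in 0 | out 0 | ==

Converged values:
  [0] 0
  [1] 0
  [2] 0
  [3] 0
  [4] 0

10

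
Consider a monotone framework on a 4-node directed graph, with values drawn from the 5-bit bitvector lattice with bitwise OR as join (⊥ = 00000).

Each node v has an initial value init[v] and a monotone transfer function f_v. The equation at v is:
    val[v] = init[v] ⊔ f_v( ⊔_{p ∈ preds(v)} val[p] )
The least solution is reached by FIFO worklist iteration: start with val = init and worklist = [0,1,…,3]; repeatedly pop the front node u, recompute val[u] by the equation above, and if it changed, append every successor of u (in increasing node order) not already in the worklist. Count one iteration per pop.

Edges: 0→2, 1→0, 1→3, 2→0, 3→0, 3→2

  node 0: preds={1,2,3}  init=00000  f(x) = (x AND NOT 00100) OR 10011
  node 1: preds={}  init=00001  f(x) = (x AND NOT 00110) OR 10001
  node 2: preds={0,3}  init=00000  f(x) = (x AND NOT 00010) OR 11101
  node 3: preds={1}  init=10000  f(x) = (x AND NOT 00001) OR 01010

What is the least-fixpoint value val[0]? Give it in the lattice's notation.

11011

Trace (6 dequeues):
  [1] u=0 | in 10001 | out 10011 | prev 00000 | push {}
  [2] u=1 | in 00000 | out 10001 | prev 00001 | push {0}
  [3] u=2 | in 10011 | out 11101 | prev 00000 | push {}
  [4] u=3 | in 10001 | out 11010 | prev 10000 | push {2}
  [5] u=0 | in 11111 | out 11011 | prev 10011 | push {}
  [6] u=2 | in 11011 | out 11101 | ==

Converged values:
  [0] 11011
  [1] 10001
  [2] 11101
  [3] 11010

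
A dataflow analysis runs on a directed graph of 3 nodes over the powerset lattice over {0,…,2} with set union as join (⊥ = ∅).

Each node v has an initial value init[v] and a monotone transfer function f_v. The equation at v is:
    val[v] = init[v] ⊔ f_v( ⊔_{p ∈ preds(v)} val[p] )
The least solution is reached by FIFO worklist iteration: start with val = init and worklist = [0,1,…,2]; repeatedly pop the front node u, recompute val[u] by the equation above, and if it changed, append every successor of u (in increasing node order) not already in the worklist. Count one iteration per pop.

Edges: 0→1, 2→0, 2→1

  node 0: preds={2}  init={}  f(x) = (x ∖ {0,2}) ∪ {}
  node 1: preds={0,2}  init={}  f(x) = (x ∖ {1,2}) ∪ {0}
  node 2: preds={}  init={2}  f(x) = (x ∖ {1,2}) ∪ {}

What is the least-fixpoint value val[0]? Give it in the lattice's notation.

{}

Trace (3 dequeues):
  [1] u=0 | in {2} | out {} | ==
  [2] u=1 | in {2} | out {0} | prev {} | push {}
  [3] u=2 | in {} | out {2} | ==

Converged values:
  [0] {}
  [1] {0}
  [2] {2}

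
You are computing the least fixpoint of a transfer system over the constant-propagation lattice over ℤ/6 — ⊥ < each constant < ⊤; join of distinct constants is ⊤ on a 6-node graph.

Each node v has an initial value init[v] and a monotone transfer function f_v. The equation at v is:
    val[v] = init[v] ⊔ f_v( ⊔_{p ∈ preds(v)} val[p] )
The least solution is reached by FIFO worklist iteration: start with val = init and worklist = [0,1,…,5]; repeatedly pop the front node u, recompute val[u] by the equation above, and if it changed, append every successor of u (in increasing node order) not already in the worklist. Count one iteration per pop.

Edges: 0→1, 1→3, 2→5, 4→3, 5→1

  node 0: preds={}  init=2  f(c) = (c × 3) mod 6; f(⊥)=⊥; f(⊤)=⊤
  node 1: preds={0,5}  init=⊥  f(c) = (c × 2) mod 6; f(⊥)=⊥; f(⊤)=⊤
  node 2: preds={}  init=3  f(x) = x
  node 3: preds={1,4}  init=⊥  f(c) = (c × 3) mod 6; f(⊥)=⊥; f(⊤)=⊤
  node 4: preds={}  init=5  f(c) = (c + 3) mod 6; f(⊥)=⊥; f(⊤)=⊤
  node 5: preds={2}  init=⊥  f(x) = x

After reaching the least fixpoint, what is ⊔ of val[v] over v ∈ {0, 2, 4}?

⊤

Trace (8 dequeues):
  [1] u=0 | in ⊥ | out 2 | ==
  [2] u=1 | in 2 | out 4 | prev ⊥ | push {}
  [3] u=2 | in ⊥ | out 3 | ==
  [4] u=3 | in ⊤ | out ⊤ | prev ⊥ | push {}
  [5] u=4 | in ⊥ | out 5 | ==
  [6] u=5 | in 3 | out 3 | prev ⊥ | push {1}
  [7] u=1 | in ⊤ | out ⊤ | prev 4 | push {3}
  [8] u=3 | in ⊤ | out ⊤ | ==

Converged values:
  [0] 2
  [1] ⊤
  [2] 3
  [3] ⊤
  [4] 5
  [5] 3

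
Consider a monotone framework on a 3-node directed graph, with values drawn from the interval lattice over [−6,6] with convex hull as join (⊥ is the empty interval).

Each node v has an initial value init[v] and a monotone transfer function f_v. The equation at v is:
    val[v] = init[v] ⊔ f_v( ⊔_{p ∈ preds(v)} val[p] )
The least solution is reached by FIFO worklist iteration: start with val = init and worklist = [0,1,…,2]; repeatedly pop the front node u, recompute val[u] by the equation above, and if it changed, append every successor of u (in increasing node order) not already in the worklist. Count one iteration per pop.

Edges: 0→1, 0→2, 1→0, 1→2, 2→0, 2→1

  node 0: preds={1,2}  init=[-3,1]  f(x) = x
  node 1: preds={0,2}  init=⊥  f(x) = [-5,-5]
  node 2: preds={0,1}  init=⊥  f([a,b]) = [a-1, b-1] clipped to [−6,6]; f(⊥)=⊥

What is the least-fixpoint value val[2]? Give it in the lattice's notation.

Trace (6 dequeues):
  [1] u=0 | in ⊥ | out [-3,1] | ==
  [2] u=1 | in [-3,1] | out [-5,-5] | prev ⊥ | push {0}
  [3] u=2 | in [-5,1] | out [-6,0] | prev ⊥ | push {1}
  [4] u=0 | in [-6,0] | out [-6,1] | prev [-3,1] | push {2}
  [5] u=1 | in [-6,1] | out [-5,-5] | ==
  [6] u=2 | in [-6,1] | out [-6,0] | ==

Converged values:
  [0] [-6,1]
  [1] [-5,-5]
  [2] [-6,0]

[-6,0]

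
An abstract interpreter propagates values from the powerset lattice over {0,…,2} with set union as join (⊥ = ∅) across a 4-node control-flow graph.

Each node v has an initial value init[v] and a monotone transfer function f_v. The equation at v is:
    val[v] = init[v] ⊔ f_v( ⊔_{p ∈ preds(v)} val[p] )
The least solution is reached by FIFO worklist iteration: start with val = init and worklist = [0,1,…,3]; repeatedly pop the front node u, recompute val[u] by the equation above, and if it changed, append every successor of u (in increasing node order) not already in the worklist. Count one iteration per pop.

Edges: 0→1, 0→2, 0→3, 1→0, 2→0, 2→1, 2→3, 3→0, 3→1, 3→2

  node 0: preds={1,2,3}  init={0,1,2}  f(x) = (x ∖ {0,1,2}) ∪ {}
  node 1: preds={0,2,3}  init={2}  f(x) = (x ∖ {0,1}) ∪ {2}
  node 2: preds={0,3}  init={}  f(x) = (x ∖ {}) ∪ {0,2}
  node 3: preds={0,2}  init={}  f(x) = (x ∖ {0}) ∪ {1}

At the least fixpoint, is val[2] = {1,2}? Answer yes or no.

no

Iteration log — 7 steps:
  step 1. node 0  ⊔preds={2}  new={0,1,2}  stable
  step 2. node 1  ⊔preds={0,1,2}  new={2}  stable
  step 3. node 2  ⊔preds={0,1,2}  new={0,1,2}  old={}  +wl: 0,1
  step 4. node 3  ⊔preds={0,1,2}  new={1,2}  old={}  +wl: 2
  step 5. node 0  ⊔preds={0,1,2}  new={0,1,2}  stable
  step 6. node 1  ⊔preds={0,1,2}  new={2}  stable
  step 7. node 2  ⊔preds={0,1,2}  new={0,1,2}  stable

Least fixpoint reached:
  node 0: {0,1,2}
  node 1: {2}
  node 2: {0,1,2}
  node 3: {1,2}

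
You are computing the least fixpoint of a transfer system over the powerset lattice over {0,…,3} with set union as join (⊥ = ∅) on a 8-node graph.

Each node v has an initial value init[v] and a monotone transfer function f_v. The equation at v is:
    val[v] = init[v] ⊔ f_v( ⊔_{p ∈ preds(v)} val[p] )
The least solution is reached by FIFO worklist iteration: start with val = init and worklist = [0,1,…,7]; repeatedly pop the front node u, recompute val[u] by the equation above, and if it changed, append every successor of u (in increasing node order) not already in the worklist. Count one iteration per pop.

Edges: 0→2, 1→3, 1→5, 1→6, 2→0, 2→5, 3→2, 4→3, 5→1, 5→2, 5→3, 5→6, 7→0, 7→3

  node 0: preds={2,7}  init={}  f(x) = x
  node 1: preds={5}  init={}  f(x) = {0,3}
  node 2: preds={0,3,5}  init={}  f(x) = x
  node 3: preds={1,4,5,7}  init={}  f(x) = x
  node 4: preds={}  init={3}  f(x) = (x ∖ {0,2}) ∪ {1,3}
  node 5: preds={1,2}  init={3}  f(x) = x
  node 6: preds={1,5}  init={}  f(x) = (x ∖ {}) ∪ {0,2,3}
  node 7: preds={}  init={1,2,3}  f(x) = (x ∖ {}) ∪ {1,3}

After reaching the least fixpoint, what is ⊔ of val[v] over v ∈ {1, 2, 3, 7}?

Worklist (15 pops):
  #1 pop 0: in={1,2,3} → {1,2,3} (was {}); enqueue []
  #2 pop 1: in={3} → {0,3} (was {}); enqueue []
  #3 pop 2: in={1,2,3} → {1,2,3} (was {}); enqueue [0]
  #4 pop 3: in={0,1,2,3} → {0,1,2,3} (was {}); enqueue [2]
  #5 pop 4: in={} → {1,3} (was {3}); enqueue [3]
  #6 pop 5: in={0,1,2,3} → {0,1,2,3} (was {3}); enqueue [1]
  #7 pop 6: in={0,1,2,3} → {0,1,2,3} (was {}); enqueue []
  #8 pop 7: in={} → {1,2,3} (no change)
  #9 pop 0: in={1,2,3} → {1,2,3} (no change)
  #10 pop 2: in={0,1,2,3} → {0,1,2,3} (was {1,2,3}); enqueue [0,5]
  #11 pop 3: in={0,1,2,3} → {0,1,2,3} (no change)
  #12 pop 1: in={0,1,2,3} → {0,3} (no change)
  #13 pop 0: in={0,1,2,3} → {0,1,2,3} (was {1,2,3}); enqueue [2]
  #14 pop 5: in={0,1,2,3} → {0,1,2,3} (no change)
  #15 pop 2: in={0,1,2,3} → {0,1,2,3} (no change)

Fixpoint:
  val[0] = {0,1,2,3}
  val[1] = {0,3}
  val[2] = {0,1,2,3}
  val[3] = {0,1,2,3}
  val[4] = {1,3}
  val[5] = {0,1,2,3}
  val[6] = {0,1,2,3}
  val[7] = {1,2,3}

{0,1,2,3}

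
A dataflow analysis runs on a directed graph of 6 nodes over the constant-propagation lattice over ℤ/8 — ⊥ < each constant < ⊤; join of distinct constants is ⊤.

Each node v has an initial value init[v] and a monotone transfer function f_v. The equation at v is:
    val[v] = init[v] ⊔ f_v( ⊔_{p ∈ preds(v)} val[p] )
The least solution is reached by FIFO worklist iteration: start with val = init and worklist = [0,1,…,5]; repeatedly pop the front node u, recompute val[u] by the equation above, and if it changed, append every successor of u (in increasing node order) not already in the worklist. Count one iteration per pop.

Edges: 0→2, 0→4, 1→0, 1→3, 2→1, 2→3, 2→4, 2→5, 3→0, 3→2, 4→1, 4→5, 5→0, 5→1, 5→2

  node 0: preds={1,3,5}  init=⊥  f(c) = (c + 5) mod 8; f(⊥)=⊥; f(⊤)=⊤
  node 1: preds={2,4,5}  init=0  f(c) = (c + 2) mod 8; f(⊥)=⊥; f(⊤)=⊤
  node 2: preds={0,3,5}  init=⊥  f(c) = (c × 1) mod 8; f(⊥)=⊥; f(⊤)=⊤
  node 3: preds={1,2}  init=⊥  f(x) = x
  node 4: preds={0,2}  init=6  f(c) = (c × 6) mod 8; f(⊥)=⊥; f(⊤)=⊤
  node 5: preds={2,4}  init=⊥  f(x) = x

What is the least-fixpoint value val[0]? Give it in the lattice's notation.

Iteration log — 13 steps:
  step 1. node 0  ⊔preds=0  new=5  old=⊥  +wl: 
  step 2. node 1  ⊔preds=6  new=0  stable
  step 3. node 2  ⊔preds=5  new=5  old=⊥  +wl: 1
  step 4. node 3  ⊔preds=⊤  new=⊤  old=⊥  +wl: 0,2
  step 5. node 4  ⊔preds=5  new=6  stable
  step 6. node 5  ⊔preds=⊤  new=⊤  old=⊥  +wl: 
  step 7. node 1  ⊔preds=⊤  new=⊤  old=0  +wl: 3
  step 8. node 0  ⊔preds=⊤  new=⊤  old=5  +wl: 4
  step 9. node 2  ⊔preds=⊤  new=⊤  old=5  +wl: 1,5
  step 10. node 3  ⊔preds=⊤  new=⊤  stable
  step 11. node 4  ⊔preds=⊤  new=⊤  old=6  +wl: 
  step 12. node 1  ⊔preds=⊤  new=⊤  stable
  step 13. node 5  ⊔preds=⊤  new=⊤  stable

Least fixpoint reached:
  node 0: ⊤
  node 1: ⊤
  node 2: ⊤
  node 3: ⊤
  node 4: ⊤
  node 5: ⊤

⊤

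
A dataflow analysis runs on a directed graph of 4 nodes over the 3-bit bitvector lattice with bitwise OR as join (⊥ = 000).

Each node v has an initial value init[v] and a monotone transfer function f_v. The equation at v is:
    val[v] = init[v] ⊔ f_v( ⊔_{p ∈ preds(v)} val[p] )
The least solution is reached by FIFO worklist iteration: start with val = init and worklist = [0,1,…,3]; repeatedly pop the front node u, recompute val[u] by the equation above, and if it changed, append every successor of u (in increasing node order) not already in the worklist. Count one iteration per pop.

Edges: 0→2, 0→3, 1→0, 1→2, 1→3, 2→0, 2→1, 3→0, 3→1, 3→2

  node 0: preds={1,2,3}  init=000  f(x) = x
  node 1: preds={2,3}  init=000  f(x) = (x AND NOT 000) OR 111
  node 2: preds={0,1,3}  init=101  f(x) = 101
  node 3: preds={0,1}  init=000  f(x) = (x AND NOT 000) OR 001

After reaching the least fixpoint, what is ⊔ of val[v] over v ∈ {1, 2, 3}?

111

Worklist (8 pops):
  #1 pop 0: in=101 → 101 (was 000); enqueue []
  #2 pop 1: in=101 → 111 (was 000); enqueue [0]
  #3 pop 2: in=111 → 101 (no change)
  #4 pop 3: in=111 → 111 (was 000); enqueue [1,2]
  #5 pop 0: in=111 → 111 (was 101); enqueue [3]
  #6 pop 1: in=111 → 111 (no change)
  #7 pop 2: in=111 → 101 (no change)
  #8 pop 3: in=111 → 111 (no change)

Fixpoint:
  val[0] = 111
  val[1] = 111
  val[2] = 101
  val[3] = 111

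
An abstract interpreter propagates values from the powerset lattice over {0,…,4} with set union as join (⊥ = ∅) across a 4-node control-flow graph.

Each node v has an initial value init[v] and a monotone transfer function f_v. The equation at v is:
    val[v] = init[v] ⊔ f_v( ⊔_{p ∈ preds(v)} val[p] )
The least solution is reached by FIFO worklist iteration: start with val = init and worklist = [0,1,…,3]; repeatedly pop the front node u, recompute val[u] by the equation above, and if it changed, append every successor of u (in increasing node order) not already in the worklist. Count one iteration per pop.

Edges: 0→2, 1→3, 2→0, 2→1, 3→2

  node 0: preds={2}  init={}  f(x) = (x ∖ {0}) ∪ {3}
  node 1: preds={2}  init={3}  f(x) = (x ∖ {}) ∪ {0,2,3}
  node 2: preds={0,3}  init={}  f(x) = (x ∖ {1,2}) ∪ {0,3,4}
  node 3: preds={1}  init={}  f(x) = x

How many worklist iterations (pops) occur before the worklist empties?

Trace (9 dequeues):
  [1] u=0 | in {} | out {3} | prev {} | push {}
  [2] u=1 | in {} | out {0,2,3} | prev {3} | push {}
  [3] u=2 | in {3} | out {0,3,4} | prev {} | push {0,1}
  [4] u=3 | in {0,2,3} | out {0,2,3} | prev {} | push {2}
  [5] u=0 | in {0,3,4} | out {3,4} | prev {3} | push {}
  [6] u=1 | in {0,3,4} | out {0,2,3,4} | prev {0,2,3} | push {3}
  [7] u=2 | in {0,2,3,4} | out {0,3,4} | ==
  [8] u=3 | in {0,2,3,4} | out {0,2,3,4} | prev {0,2,3} | push {2}
  [9] u=2 | in {0,2,3,4} | out {0,3,4} | ==

Converged values:
  [0] {3,4}
  [1] {0,2,3,4}
  [2] {0,3,4}
  [3] {0,2,3,4}

9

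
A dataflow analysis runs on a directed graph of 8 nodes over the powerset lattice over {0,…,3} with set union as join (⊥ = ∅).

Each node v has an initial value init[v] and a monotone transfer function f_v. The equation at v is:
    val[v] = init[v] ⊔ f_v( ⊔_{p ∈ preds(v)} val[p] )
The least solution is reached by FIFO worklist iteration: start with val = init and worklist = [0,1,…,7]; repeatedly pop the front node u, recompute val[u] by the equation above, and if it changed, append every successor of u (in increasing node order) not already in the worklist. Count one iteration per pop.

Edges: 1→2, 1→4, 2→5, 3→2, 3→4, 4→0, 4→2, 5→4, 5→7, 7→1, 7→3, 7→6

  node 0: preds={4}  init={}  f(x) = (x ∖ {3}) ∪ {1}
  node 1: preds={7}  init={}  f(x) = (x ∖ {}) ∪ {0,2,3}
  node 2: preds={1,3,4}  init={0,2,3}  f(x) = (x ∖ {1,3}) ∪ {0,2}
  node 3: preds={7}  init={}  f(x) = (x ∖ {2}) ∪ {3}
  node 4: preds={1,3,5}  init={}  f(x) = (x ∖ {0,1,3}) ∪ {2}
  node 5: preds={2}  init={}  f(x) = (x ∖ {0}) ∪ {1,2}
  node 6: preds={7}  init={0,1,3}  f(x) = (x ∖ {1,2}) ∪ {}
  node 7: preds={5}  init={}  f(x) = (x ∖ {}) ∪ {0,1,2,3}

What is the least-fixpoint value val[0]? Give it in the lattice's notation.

{1,2}

Iteration log — 16 steps:
  step 1. node 0  ⊔preds={}  new={1}  old={}  +wl: 
  step 2. node 1  ⊔preds={}  new={0,2,3}  old={}  +wl: 
  step 3. node 2  ⊔preds={0,2,3}  new={0,2,3}  stable
  step 4. node 3  ⊔preds={}  new={3}  old={}  +wl: 2
  step 5. node 4  ⊔preds={0,2,3}  new={2}  old={}  +wl: 0
  step 6. node 5  ⊔preds={0,2,3}  new={1,2,3}  old={}  +wl: 4
  step 7. node 6  ⊔preds={}  new={0,1,3}  stable
  step 8. node 7  ⊔preds={1,2,3}  new={0,1,2,3}  old={}  +wl: 1,3,6
  step 9. node 2  ⊔preds={0,2,3}  new={0,2,3}  stable
  step 10. node 0  ⊔preds={2}  new={1,2}  old={1}  +wl: 
  step 11. node 4  ⊔preds={0,1,2,3}  new={2}  stable
  step 12. node 1  ⊔preds={0,1,2,3}  new={0,1,2,3}  old={0,2,3}  +wl: 2,4
  step 13. node 3  ⊔preds={0,1,2,3}  new={0,1,3}  old={3}  +wl: 
  step 14. node 6  ⊔preds={0,1,2,3}  new={0,1,3}  stable
  step 15. node 2  ⊔preds={0,1,2,3}  new={0,2,3}  stable
  step 16. node 4  ⊔preds={0,1,2,3}  new={2}  stable

Least fixpoint reached:
  node 0: {1,2}
  node 1: {0,1,2,3}
  node 2: {0,2,3}
  node 3: {0,1,3}
  node 4: {2}
  node 5: {1,2,3}
  node 6: {0,1,3}
  node 7: {0,1,2,3}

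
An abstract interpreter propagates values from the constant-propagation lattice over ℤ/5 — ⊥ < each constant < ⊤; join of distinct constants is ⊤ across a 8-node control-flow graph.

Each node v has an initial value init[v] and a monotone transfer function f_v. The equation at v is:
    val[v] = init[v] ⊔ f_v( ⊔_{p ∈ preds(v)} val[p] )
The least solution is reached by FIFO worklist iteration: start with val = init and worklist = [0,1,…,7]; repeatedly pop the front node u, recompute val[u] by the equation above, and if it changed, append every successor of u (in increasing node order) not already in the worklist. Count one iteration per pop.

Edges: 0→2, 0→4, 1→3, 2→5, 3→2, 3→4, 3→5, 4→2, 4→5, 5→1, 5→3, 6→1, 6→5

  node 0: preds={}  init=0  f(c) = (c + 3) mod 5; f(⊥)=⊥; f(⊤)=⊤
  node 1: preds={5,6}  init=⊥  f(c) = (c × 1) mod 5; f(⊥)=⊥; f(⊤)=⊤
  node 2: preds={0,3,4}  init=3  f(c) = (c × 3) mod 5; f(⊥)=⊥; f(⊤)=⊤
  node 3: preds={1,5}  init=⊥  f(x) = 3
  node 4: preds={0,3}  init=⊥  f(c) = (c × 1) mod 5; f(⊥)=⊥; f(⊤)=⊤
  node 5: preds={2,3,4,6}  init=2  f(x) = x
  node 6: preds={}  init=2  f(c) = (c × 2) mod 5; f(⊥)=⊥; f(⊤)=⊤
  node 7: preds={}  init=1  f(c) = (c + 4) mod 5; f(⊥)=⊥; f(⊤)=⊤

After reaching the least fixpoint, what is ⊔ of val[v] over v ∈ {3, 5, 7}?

Trace (11 dequeues):
  [1] u=0 | in ⊥ | out 0 | ==
  [2] u=1 | in 2 | out 2 | prev ⊥ | push {}
  [3] u=2 | in 0 | out ⊤ | prev 3 | push {}
  [4] u=3 | in 2 | out 3 | prev ⊥ | push {2}
  [5] u=4 | in ⊤ | out ⊤ | prev ⊥ | push {}
  [6] u=5 | in ⊤ | out ⊤ | prev 2 | push {1,3}
  [7] u=6 | in ⊥ | out 2 | ==
  [8] u=7 | in ⊥ | out 1 | ==
  [9] u=2 | in ⊤ | out ⊤ | ==
  [10] u=1 | in ⊤ | out ⊤ | prev 2 | push {}
  [11] u=3 | in ⊤ | out 3 | ==

Converged values:
  [0] 0
  [1] ⊤
  [2] ⊤
  [3] 3
  [4] ⊤
  [5] ⊤
  [6] 2
  [7] 1

⊤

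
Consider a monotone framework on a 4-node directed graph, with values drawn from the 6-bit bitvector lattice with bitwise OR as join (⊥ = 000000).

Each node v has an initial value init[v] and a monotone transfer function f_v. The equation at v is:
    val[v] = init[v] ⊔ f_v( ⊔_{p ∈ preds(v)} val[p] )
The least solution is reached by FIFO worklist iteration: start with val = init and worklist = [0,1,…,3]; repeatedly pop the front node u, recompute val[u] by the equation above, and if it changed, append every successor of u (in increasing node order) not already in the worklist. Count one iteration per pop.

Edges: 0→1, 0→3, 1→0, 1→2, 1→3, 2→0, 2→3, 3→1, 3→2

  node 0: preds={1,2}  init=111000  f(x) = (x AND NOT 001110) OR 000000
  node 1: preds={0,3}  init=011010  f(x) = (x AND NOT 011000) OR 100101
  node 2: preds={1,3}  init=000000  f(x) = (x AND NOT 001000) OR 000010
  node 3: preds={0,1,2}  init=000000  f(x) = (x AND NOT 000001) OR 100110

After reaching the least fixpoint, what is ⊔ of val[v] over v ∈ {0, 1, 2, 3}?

111111

Iteration log — 8 steps:
  step 1. node 0  ⊔preds=011010  new=111000  stable
  step 2. node 1  ⊔preds=111000  new=111111  old=011010  +wl: 0
  step 3. node 2  ⊔preds=111111  new=110111  old=000000  +wl: 
  step 4. node 3  ⊔preds=111111  new=111110  old=000000  +wl: 1,2
  step 5. node 0  ⊔preds=111111  new=111001  old=111000  +wl: 3
  step 6. node 1  ⊔preds=111111  new=111111  stable
  step 7. node 2  ⊔preds=111111  new=110111  stable
  step 8. node 3  ⊔preds=111111  new=111110  stable

Least fixpoint reached:
  node 0: 111001
  node 1: 111111
  node 2: 110111
  node 3: 111110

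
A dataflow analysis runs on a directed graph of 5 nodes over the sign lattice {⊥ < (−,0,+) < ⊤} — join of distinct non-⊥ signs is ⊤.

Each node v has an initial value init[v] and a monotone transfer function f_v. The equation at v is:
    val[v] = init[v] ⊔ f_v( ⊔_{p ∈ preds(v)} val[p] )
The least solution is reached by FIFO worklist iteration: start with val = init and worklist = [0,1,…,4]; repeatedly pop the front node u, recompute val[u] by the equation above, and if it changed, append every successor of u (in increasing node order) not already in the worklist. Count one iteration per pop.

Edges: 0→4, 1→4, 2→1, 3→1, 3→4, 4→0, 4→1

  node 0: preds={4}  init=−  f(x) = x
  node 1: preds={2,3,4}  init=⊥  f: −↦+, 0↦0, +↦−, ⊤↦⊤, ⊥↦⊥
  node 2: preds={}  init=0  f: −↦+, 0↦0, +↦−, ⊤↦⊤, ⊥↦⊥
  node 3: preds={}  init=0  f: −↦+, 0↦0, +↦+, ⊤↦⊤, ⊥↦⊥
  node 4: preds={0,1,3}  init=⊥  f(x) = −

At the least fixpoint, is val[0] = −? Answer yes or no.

Trace (8 dequeues):
  [1] u=0 | in ⊥ | out − | ==
  [2] u=1 | in 0 | out 0 | prev ⊥ | push {}
  [3] u=2 | in ⊥ | out 0 | ==
  [4] u=3 | in ⊥ | out 0 | ==
  [5] u=4 | in ⊤ | out − | prev ⊥ | push {0,1}
  [6] u=0 | in − | out − | ==
  [7] u=1 | in ⊤ | out ⊤ | prev 0 | push {4}
  [8] u=4 | in ⊤ | out − | ==

Converged values:
  [0] −
  [1] ⊤
  [2] 0
  [3] 0
  [4] −

yes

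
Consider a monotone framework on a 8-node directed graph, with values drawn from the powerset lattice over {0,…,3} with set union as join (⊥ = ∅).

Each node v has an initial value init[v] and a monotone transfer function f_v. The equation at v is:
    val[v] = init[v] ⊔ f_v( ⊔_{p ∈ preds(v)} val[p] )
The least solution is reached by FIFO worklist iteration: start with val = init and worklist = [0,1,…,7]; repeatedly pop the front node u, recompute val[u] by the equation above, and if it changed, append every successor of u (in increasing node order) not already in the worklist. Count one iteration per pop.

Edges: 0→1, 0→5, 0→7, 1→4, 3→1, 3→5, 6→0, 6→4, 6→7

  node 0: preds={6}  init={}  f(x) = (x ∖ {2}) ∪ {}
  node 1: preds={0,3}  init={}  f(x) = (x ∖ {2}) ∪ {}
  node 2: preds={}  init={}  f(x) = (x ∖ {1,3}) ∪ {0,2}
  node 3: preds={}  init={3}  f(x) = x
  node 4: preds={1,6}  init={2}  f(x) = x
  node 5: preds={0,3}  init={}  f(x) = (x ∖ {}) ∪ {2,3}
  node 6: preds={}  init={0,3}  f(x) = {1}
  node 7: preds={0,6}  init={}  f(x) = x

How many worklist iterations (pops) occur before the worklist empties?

14

Worklist (14 pops):
  #1 pop 0: in={0,3} → {0,3} (was {}); enqueue []
  #2 pop 1: in={0,3} → {0,3} (was {}); enqueue []
  #3 pop 2: in={} → {0,2} (was {}); enqueue []
  #4 pop 3: in={} → {3} (no change)
  #5 pop 4: in={0,3} → {0,2,3} (was {2}); enqueue []
  #6 pop 5: in={0,3} → {0,2,3} (was {}); enqueue []
  #7 pop 6: in={} → {0,1,3} (was {0,3}); enqueue [0,4]
  #8 pop 7: in={0,1,3} → {0,1,3} (was {}); enqueue []
  #9 pop 0: in={0,1,3} → {0,1,3} (was {0,3}); enqueue [1,5,7]
  #10 pop 4: in={0,1,3} → {0,1,2,3} (was {0,2,3}); enqueue []
  #11 pop 1: in={0,1,3} → {0,1,3} (was {0,3}); enqueue [4]
  #12 pop 5: in={0,1,3} → {0,1,2,3} (was {0,2,3}); enqueue []
  #13 pop 7: in={0,1,3} → {0,1,3} (no change)
  #14 pop 4: in={0,1,3} → {0,1,2,3} (no change)

Fixpoint:
  val[0] = {0,1,3}
  val[1] = {0,1,3}
  val[2] = {0,2}
  val[3] = {3}
  val[4] = {0,1,2,3}
  val[5] = {0,1,2,3}
  val[6] = {0,1,3}
  val[7] = {0,1,3}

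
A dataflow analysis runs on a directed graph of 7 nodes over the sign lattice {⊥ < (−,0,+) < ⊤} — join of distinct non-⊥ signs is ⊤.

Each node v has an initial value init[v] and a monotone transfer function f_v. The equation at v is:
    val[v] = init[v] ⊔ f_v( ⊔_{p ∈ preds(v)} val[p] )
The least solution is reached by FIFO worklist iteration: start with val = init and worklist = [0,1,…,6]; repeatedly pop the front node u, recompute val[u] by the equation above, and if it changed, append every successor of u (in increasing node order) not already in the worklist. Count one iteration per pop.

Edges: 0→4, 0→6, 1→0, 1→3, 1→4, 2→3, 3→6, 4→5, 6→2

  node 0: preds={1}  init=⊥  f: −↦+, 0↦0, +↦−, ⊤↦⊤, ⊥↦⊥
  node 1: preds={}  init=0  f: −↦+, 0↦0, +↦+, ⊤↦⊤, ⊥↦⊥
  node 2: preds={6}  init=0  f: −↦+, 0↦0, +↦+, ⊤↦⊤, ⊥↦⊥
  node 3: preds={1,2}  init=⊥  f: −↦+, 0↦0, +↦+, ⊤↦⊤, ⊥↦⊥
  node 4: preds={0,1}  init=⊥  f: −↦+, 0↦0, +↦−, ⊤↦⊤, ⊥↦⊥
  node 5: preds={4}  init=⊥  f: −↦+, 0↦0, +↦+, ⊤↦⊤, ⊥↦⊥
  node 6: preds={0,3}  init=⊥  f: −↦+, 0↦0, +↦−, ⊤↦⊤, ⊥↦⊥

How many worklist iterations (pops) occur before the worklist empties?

8

Trace (8 dequeues):
  [1] u=0 | in 0 | out 0 | prev ⊥ | push {}
  [2] u=1 | in ⊥ | out 0 | ==
  [3] u=2 | in ⊥ | out 0 | ==
  [4] u=3 | in 0 | out 0 | prev ⊥ | push {}
  [5] u=4 | in 0 | out 0 | prev ⊥ | push {}
  [6] u=5 | in 0 | out 0 | prev ⊥ | push {}
  [7] u=6 | in 0 | out 0 | prev ⊥ | push {2}
  [8] u=2 | in 0 | out 0 | ==

Converged values:
  [0] 0
  [1] 0
  [2] 0
  [3] 0
  [4] 0
  [5] 0
  [6] 0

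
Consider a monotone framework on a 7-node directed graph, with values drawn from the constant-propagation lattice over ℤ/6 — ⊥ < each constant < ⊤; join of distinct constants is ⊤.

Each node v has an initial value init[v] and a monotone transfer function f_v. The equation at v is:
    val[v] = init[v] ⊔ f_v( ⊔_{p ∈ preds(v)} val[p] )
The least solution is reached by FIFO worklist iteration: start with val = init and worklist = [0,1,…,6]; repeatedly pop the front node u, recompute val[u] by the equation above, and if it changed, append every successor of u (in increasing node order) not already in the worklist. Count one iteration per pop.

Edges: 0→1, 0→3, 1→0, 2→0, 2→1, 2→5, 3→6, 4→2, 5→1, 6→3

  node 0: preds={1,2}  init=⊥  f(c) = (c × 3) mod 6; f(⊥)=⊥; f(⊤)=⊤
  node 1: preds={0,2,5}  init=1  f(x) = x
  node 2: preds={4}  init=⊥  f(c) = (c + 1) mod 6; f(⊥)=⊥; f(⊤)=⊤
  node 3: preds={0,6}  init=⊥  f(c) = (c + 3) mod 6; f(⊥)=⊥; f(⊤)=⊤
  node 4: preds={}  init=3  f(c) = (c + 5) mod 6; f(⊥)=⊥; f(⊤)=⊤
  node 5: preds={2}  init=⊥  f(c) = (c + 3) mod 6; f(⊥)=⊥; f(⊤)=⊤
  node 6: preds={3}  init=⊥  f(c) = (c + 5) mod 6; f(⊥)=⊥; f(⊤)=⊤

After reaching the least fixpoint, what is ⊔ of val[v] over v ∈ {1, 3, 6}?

⊤

Trace (12 dequeues):
  [1] u=0 | in 1 | out 3 | prev ⊥ | push {}
  [2] u=1 | in 3 | out ⊤ | prev 1 | push {0}
  [3] u=2 | in 3 | out 4 | prev ⊥ | push {1}
  [4] u=3 | in 3 | out 0 | prev ⊥ | push {}
  [5] u=4 | in ⊥ | out 3 | ==
  [6] u=5 | in 4 | out 1 | prev ⊥ | push {}
  [7] u=6 | in 0 | out 5 | prev ⊥ | push {3}
  [8] u=0 | in ⊤ | out ⊤ | prev 3 | push {}
  [9] u=1 | in ⊤ | out ⊤ | ==
  [10] u=3 | in ⊤ | out ⊤ | prev 0 | push {6}
  [11] u=6 | in ⊤ | out ⊤ | prev 5 | push {3}
  [12] u=3 | in ⊤ | out ⊤ | ==

Converged values:
  [0] ⊤
  [1] ⊤
  [2] 4
  [3] ⊤
  [4] 3
  [5] 1
  [6] ⊤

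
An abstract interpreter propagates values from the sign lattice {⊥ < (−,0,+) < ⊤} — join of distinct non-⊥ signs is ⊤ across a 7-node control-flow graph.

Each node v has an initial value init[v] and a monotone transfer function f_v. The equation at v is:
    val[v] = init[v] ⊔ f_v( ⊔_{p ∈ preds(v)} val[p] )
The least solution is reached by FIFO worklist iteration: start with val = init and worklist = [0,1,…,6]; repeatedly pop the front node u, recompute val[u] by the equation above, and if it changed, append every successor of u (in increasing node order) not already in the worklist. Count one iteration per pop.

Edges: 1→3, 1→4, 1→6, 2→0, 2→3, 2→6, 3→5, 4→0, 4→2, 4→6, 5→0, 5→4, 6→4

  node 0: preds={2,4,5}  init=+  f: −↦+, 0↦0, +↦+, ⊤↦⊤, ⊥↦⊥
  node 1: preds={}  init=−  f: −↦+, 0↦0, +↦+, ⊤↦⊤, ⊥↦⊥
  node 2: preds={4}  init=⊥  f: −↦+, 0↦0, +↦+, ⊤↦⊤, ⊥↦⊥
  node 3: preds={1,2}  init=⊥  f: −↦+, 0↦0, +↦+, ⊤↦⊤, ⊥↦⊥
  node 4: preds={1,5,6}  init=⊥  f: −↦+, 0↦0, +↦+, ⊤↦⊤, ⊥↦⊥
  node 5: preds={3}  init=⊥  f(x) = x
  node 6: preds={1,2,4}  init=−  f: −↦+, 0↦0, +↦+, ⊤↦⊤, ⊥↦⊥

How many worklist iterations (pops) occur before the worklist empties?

Worklist (19 pops):
  #1 pop 0: in=⊥ → + (no change)
  #2 pop 1: in=⊥ → − (no change)
  #3 pop 2: in=⊥ → ⊥ (no change)
  #4 pop 3: in=− → + (was ⊥); enqueue []
  #5 pop 4: in=− → + (was ⊥); enqueue [0,2]
  #6 pop 5: in=+ → + (was ⊥); enqueue [4]
  #7 pop 6: in=⊤ → ⊤ (was −); enqueue []
  #8 pop 0: in=+ → + (no change)
  #9 pop 2: in=+ → + (was ⊥); enqueue [0,3,6]
  #10 pop 4: in=⊤ → ⊤ (was +); enqueue [2]
  #11 pop 0: in=⊤ → ⊤ (was +); enqueue []
  #12 pop 3: in=⊤ → ⊤ (was +); enqueue [5]
  #13 pop 6: in=⊤ → ⊤ (no change)
  #14 pop 2: in=⊤ → ⊤ (was +); enqueue [0,3,6]
  #15 pop 5: in=⊤ → ⊤ (was +); enqueue [4]
  #16 pop 0: in=⊤ → ⊤ (no change)
  #17 pop 3: in=⊤ → ⊤ (no change)
  #18 pop 6: in=⊤ → ⊤ (no change)
  #19 pop 4: in=⊤ → ⊤ (no change)

Fixpoint:
  val[0] = ⊤
  val[1] = −
  val[2] = ⊤
  val[3] = ⊤
  val[4] = ⊤
  val[5] = ⊤
  val[6] = ⊤

19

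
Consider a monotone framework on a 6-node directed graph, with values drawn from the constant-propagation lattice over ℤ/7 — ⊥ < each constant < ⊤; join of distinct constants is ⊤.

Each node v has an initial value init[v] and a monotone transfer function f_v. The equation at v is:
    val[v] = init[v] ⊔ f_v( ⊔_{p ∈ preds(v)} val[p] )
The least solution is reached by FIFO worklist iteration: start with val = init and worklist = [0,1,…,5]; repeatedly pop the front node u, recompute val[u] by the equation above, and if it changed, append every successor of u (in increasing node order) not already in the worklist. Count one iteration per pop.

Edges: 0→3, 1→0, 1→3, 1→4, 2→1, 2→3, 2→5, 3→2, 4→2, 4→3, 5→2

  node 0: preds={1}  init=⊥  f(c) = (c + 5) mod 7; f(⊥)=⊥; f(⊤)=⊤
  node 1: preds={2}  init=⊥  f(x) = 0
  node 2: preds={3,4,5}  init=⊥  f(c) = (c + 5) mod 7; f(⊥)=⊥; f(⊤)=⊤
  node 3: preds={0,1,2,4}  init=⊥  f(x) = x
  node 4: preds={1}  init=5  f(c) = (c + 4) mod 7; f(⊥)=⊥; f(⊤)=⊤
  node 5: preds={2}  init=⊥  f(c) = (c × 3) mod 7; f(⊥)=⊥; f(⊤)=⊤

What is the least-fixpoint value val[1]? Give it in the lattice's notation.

Trace (13 dequeues):
  [1] u=0 | in ⊥ | out ⊥ | ==
  [2] u=1 | in ⊥ | out 0 | prev ⊥ | push {0}
  [3] u=2 | in 5 | out 3 | prev ⊥ | push {1}
  [4] u=3 | in ⊤ | out ⊤ | prev ⊥ | push {2}
  [5] u=4 | in 0 | out ⊤ | prev 5 | push {3}
  [6] u=5 | in 3 | out 2 | prev ⊥ | push {}
  [7] u=0 | in 0 | out 5 | prev ⊥ | push {}
  [8] u=1 | in 3 | out 0 | ==
  [9] u=2 | in ⊤ | out ⊤ | prev 3 | push {1,5}
  [10] u=3 | in ⊤ | out ⊤ | ==
  [11] u=1 | in ⊤ | out 0 | ==
  [12] u=5 | in ⊤ | out ⊤ | prev 2 | push {2}
  [13] u=2 | in ⊤ | out ⊤ | ==

Converged values:
  [0] 5
  [1] 0
  [2] ⊤
  [3] ⊤
  [4] ⊤
  [5] ⊤

0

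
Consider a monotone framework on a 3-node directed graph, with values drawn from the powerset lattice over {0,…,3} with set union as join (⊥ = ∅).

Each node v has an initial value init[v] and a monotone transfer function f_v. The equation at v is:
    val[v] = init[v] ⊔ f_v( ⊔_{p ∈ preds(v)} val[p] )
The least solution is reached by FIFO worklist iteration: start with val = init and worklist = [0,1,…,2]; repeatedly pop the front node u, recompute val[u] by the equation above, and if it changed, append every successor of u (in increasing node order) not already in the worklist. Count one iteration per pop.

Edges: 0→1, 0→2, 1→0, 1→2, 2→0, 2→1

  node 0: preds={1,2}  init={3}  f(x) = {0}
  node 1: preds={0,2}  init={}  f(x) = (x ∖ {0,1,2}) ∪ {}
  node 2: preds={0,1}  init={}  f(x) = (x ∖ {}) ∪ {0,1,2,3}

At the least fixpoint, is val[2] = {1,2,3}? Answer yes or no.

no

Worklist (5 pops):
  #1 pop 0: in={} → {0,3} (was {3}); enqueue []
  #2 pop 1: in={0,3} → {3} (was {}); enqueue [0]
  #3 pop 2: in={0,3} → {0,1,2,3} (was {}); enqueue [1]
  #4 pop 0: in={0,1,2,3} → {0,3} (no change)
  #5 pop 1: in={0,1,2,3} → {3} (no change)

Fixpoint:
  val[0] = {0,3}
  val[1] = {3}
  val[2] = {0,1,2,3}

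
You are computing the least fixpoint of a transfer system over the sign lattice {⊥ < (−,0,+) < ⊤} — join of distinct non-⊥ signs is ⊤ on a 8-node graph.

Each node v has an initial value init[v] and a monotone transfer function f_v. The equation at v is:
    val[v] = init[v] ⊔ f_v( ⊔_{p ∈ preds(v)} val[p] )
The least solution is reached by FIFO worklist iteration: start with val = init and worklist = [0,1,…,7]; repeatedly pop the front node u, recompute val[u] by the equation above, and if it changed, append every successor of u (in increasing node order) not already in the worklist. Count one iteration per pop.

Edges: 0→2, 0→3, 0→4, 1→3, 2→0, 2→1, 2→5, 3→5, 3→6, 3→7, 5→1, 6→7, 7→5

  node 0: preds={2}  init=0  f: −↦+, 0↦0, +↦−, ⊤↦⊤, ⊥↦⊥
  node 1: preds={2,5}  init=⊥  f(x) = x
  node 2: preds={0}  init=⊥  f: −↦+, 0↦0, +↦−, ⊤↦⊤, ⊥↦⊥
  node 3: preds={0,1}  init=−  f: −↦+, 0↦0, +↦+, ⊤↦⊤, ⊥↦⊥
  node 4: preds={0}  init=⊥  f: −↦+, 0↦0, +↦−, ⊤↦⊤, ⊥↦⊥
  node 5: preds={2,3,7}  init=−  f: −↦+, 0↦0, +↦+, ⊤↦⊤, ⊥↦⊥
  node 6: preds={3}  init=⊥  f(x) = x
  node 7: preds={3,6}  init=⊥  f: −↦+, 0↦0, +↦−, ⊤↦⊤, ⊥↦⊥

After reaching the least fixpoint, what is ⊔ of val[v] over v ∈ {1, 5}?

Trace (12 dequeues):
  [1] u=0 | in ⊥ | out 0 | ==
  [2] u=1 | in − | out − | prev ⊥ | push {}
  [3] u=2 | in 0 | out 0 | prev ⊥ | push {0,1}
  [4] u=3 | in ⊤ | out ⊤ | prev − | push {}
  [5] u=4 | in 0 | out 0 | prev ⊥ | push {}
  [6] u=5 | in ⊤ | out ⊤ | prev − | push {}
  [7] u=6 | in ⊤ | out ⊤ | prev ⊥ | push {}
  [8] u=7 | in ⊤ | out ⊤ | prev ⊥ | push {5}
  [9] u=0 | in 0 | out 0 | ==
  [10] u=1 | in ⊤ | out ⊤ | prev − | push {3}
  [11] u=5 | in ⊤ | out ⊤ | ==
  [12] u=3 | in ⊤ | out ⊤ | ==

Converged values:
  [0] 0
  [1] ⊤
  [2] 0
  [3] ⊤
  [4] 0
  [5] ⊤
  [6] ⊤
  [7] ⊤

⊤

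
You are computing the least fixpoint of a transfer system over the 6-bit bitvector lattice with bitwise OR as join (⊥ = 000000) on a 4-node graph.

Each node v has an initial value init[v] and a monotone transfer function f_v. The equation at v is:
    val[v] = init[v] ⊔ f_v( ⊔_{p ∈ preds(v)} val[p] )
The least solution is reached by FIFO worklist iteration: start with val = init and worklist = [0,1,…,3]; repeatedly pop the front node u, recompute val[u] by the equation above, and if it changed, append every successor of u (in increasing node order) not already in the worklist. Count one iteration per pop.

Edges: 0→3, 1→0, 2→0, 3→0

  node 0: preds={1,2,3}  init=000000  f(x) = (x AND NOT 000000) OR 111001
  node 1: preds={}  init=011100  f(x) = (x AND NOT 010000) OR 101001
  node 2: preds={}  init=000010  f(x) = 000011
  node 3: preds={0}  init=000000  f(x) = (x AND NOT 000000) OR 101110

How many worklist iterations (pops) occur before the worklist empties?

5

Iteration log — 5 steps:
  step 1. node 0  ⊔preds=011110  new=111111  old=000000  +wl: 
  step 2. node 1  ⊔preds=000000  new=111101  old=011100  +wl: 0
  step 3. node 2  ⊔preds=000000  new=000011  old=000010  +wl: 
  step 4. node 3  ⊔preds=111111  new=111111  old=000000  +wl: 
  step 5. node 0  ⊔preds=111111  new=111111  stable

Least fixpoint reached:
  node 0: 111111
  node 1: 111101
  node 2: 000011
  node 3: 111111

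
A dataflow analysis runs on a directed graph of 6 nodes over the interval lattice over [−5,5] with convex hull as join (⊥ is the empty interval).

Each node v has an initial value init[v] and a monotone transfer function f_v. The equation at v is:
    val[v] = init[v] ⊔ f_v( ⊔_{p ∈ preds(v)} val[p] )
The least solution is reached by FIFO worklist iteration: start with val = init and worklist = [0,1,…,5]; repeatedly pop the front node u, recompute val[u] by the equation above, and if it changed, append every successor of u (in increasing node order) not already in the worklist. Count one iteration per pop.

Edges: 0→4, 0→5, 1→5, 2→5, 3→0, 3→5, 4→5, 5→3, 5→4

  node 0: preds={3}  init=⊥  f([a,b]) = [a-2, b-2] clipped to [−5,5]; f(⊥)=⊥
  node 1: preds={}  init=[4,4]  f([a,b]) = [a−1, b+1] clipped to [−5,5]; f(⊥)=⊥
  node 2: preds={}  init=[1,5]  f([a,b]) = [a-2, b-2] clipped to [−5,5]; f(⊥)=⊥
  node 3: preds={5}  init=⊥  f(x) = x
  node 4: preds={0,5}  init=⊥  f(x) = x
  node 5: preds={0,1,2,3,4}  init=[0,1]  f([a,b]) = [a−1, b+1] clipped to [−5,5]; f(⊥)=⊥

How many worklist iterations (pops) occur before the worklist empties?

23

Trace (23 dequeues):
  [1] u=0 | in ⊥ | out ⊥ | ==
  [2] u=1 | in ⊥ | out [4,4] | ==
  [3] u=2 | in ⊥ | out [1,5] | ==
  [4] u=3 | in [0,1] | out [0,1] | prev ⊥ | push {0}
  [5] u=4 | in [0,1] | out [0,1] | prev ⊥ | push {}
  [6] u=5 | in [0,5] | out [-1,5] | prev [0,1] | push {3,4}
  [7] u=0 | in [0,1] | out [-2,-1] | prev ⊥ | push {5}
  [8] u=3 | in [-1,5] | out [-1,5] | prev [0,1] | push {0}
  [9] u=4 | in [-2,5] | out [-2,5] | prev [0,1] | push {}
  [10] u=5 | in [-2,5] | out [-3,5] | prev [-1,5] | push {3,4}
  [11] u=0 | in [-1,5] | out [-3,3] | prev [-2,-1] | push {5}
  [12] u=3 | in [-3,5] | out [-3,5] | prev [-1,5] | push {0}
  [13] u=4 | in [-3,5] | out [-3,5] | prev [-2,5] | push {}
  [14] u=5 | in [-3,5] | out [-4,5] | prev [-3,5] | push {3,4}
  [15] u=0 | in [-3,5] | out [-5,3] | prev [-3,3] | push {5}
  [16] u=3 | in [-4,5] | out [-4,5] | prev [-3,5] | push {0}
  [17] u=4 | in [-5,5] | out [-5,5] | prev [-3,5] | push {}
  [18] u=5 | in [-5,5] | out [-5,5] | prev [-4,5] | push {3,4}
  [19] u=0 | in [-4,5] | out [-5,3] | ==
  [20] u=3 | in [-5,5] | out [-5,5] | prev [-4,5] | push {0,5}
  [21] u=4 | in [-5,5] | out [-5,5] | ==
  [22] u=0 | in [-5,5] | out [-5,3] | ==
  [23] u=5 | in [-5,5] | out [-5,5] | ==

Converged values:
  [0] [-5,3]
  [1] [4,4]
  [2] [1,5]
  [3] [-5,5]
  [4] [-5,5]
  [5] [-5,5]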